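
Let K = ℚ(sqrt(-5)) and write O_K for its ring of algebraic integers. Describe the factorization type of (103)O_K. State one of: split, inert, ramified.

split — (103) = 𝔭₁𝔭₂ with 𝔭₁ ≠ 𝔭₂

Since -5 ≢ 1 mod 4, the ring of integers is ℤ[√-5] with discriminant 4·(-5) = -20.
103 ∤ -20, so 103 is unramified.
Euler's criterion: (-5)^51 mod 103 = 1. Thus (-5|103) = 1.
(-5/103) = 1, so 103 splits.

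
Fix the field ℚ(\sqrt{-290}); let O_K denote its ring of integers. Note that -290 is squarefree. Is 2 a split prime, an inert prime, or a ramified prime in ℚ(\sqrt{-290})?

ramifies in O_K

-290 mod 4 = 2, hence disc K = 4·(-290) = -1160 and O_K = ℤ[√-290].
2 divides disc(K) = -1160, so 2 ramifies.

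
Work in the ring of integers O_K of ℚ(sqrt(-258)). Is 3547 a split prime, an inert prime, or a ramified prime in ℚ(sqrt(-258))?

-258 mod 4 = 2, hence disc K = 4·(-258) = -1032 and O_K = ℤ[√-258].
3547 ∤ -1032, so 3547 is unramified.
Euler's criterion: (-258)^1773 mod 3547 = 1. Thus (-258|3547) = 1.
(-258/3547) = 1, so 3547 splits.

splits completely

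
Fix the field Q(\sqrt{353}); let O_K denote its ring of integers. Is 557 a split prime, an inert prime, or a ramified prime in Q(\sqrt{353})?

inert — (557) stays prime in O_K

353 mod 4 = 1, hence disc K = 353 and O_K = ℤ[(1+√353)/2].
557 ∤ 353, so 557 is unramified.
Compute (353/557) via Euler: 353^((557-1)/2) mod 557 = 556, so (353/557) = -1.
(353/557) = -1, so 557 is inert.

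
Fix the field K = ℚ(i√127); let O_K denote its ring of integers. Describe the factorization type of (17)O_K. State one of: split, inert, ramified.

splits completely

d = -127 ≡ 1 (mod 4), so O_K = ℤ[(1+√-127)/2] and disc(K) = d = -127.
17 ∤ -127, so 17 is unramified.
Legendre symbol by Euler's criterion: (-127/17) ≡ (-127)^8 ≡ 1 (mod 17), i.e. (-127/17) = 1.
d is a quadratic residue mod p, hence 17 splits in O_K.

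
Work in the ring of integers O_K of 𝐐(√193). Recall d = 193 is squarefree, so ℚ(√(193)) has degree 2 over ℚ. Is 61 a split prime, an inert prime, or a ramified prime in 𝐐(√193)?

Since 193 ≡ 1 mod 4, the ring of integers is ℤ[(1+√193)/2] with discriminant 193.
disc(K) = 193 is not divisible by 61; 61 is unramified.
Legendre symbol by Euler's criterion: (193/61) ≡ 193^30 ≡ 60 (mod 61), i.e. (193/61) = -1.
Legendre symbol -1 ⇒ 61 is inert.

inert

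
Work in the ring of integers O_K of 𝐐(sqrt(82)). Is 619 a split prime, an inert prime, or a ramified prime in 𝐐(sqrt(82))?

82 mod 4 = 2, hence disc K = 4·82 = 328 and O_K = ℤ[√82].
disc(K) = 328 is not divisible by 619; 619 is unramified.
Euler's criterion: 82^309 mod 619 = 618. Thus (82|619) = -1.
d is a non-residue mod p, hence 619 remains inert in O_K.

inert — (619) stays prime in O_K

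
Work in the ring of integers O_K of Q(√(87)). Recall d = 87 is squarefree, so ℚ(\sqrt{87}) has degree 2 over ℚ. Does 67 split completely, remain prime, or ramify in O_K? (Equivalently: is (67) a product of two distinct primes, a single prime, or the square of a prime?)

d = 87 ≡ 3 (mod 4), so O_K = ℤ[√87] and disc(K) = 4d = 348.
disc(K) = 348 is not divisible by 67; 67 is unramified.
Euler's criterion: 87^33 mod 67 = 66. Thus (87|67) = -1.
d is a non-residue mod p, hence 67 remains inert in O_K.

inert — (67) stays prime in O_K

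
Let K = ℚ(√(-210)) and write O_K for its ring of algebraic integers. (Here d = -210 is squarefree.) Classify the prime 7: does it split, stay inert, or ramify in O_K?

Since -210 ≢ 1 mod 4, the ring of integers is ℤ[√-210] with discriminant 4·(-210) = -840.
Ramification test: 7 | -840. The prime 7 ramifies in K.

ramified — (7) = 𝔭²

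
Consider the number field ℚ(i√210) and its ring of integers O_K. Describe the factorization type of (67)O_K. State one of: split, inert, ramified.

67 remains inert

d = -210 ≡ 2 (mod 4), so O_K = ℤ[√-210] and disc(K) = 4d = -840.
disc(K) = -840 is not divisible by 67; 67 is unramified.
Compute (-210/67) via Euler: 58^((67-1)/2) mod 67 = 66, so (-210/67) = -1.
d is a non-residue mod p, hence 67 remains inert in O_K.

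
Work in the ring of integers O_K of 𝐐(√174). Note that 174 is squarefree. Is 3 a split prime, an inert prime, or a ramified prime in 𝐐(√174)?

p ramifies

Since 174 ≢ 1 mod 4, the ring of integers is ℤ[√174] with discriminant 4·174 = 696.
disc(K) = 696 = 3·232, so p = 3 is ramified.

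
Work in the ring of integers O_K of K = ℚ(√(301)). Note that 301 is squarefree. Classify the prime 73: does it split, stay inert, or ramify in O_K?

d = 301 ≡ 1 (mod 4), so O_K = ℤ[(1+√301)/2] and disc(K) = d = 301.
Since gcd(73, 301) = 1 the prime 73 does not ramify.
Compute (301/73) via Euler: 9^((73-1)/2) mod 73 = 1, so (301/73) = 1.
d is a quadratic residue mod p, hence 73 splits in O_K.

split — (73) = 𝔭₁𝔭₂ with 𝔭₁ ≠ 𝔭₂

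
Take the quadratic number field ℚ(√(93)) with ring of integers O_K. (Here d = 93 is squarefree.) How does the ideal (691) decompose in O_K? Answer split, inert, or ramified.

split

d = 93 ≡ 1 (mod 4), so O_K = ℤ[(1+√93)/2] and disc(K) = d = 93.
Since gcd(691, 93) = 1 the prime 691 does not ramify.
Legendre symbol by Euler's criterion: (93/691) ≡ 93^345 ≡ 1 (mod 691), i.e. (93/691) = 1.
(93/691) = 1, so 691 splits.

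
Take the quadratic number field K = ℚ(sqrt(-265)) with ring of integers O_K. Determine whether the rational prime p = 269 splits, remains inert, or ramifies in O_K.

-265 mod 4 = 3, hence disc K = 4·(-265) = -1060 and O_K = ℤ[√-265].
269 ∤ -1060, so 269 is unramified.
Legendre symbol by Euler's criterion: (-265/269) ≡ (-265)^134 ≡ 1 (mod 269), i.e. (-265/269) = 1.
d is a quadratic residue mod p, hence 269 splits in O_K.

split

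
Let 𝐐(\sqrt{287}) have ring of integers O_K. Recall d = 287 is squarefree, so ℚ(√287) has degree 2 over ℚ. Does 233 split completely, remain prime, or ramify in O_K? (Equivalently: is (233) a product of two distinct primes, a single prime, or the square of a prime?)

Since 287 ≢ 1 mod 4, the ring of integers is ℤ[√287] with discriminant 4·287 = 1148.
233 ∤ 1148, so 233 is unramified.
Legendre symbol by Euler's criterion: (287/233) ≡ 287^116 ≡ 232 (mod 233), i.e. (287/233) = -1.
(287/233) = -1, so 233 is inert.

remains prime (inert)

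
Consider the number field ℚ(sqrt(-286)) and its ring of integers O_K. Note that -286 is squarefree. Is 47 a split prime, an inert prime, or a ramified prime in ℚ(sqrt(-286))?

Since -286 ≢ 1 mod 4, the ring of integers is ℤ[√-286] with discriminant 4·(-286) = -1144.
47 ∤ -1144, so 47 is unramified.
Euler's criterion: (-286)^23 mod 47 = 46. Thus (-286|47) = -1.
(-286/47) = -1, so 47 is inert.

47 remains inert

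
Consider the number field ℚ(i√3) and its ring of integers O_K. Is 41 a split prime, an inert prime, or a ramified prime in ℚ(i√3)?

-3 mod 4 = 1, hence disc K = -3 and O_K = ℤ[(1+√-3)/2].
41 ∤ -3, so 41 is unramified.
Euler's criterion: (-3)^20 mod 41 = 40. Thus (-3|41) = -1.
Legendre symbol -1 ⇒ 41 is inert.

41 remains inert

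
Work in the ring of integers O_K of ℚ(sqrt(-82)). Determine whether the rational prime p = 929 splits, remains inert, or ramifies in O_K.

inert

d = -82 ≡ 2 (mod 4), so O_K = ℤ[√-82] and disc(K) = 4d = -328.
929 ∤ -328, so 929 is unramified.
(-82/929) = 847^464 mod 929 = 928, giving Legendre symbol -1.
Legendre symbol -1 ⇒ 929 is inert.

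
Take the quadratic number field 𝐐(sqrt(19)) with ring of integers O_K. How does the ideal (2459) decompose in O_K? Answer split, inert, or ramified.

Since 19 ≢ 1 mod 4, the ring of integers is ℤ[√19] with discriminant 4·19 = 76.
disc(K) = 76 is not divisible by 2459; 2459 is unramified.
Euler's criterion: 19^1229 mod 2459 = 1. Thus (19|2459) = 1.
Legendre symbol 1 ⇒ 2459 is split.

2459 splits in O_K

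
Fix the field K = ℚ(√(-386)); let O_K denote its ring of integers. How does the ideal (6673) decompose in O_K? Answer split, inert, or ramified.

Since -386 ≢ 1 mod 4, the ring of integers is ℤ[√-386] with discriminant 4·(-386) = -1544.
6673 ∤ -1544, so 6673 is unramified.
(-386/6673) = 6287^3336 mod 6673 = 6672, giving Legendre symbol -1.
d is a non-residue mod p, hence 6673 remains inert in O_K.

6673 remains inert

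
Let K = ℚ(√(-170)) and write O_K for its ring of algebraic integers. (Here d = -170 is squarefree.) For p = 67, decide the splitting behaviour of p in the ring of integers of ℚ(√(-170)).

d = -170 ≡ 2 (mod 4), so O_K = ℤ[√-170] and disc(K) = 4d = -680.
67 ∤ -680, so 67 is unramified.
Euler's criterion: (-170)^33 mod 67 = 66. Thus (-170|67) = -1.
(-170/67) = -1, so 67 is inert.

remains prime (inert)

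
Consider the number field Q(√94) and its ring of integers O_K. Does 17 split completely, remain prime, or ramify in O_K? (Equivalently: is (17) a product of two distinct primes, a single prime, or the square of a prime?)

splits completely

d = 94 ≡ 2 (mod 4), so O_K = ℤ[√94] and disc(K) = 4d = 376.
disc(K) = 376 is not divisible by 17; 17 is unramified.
Euler's criterion: 94^8 mod 17 = 1. Thus (94|17) = 1.
d is a quadratic residue mod p, hence 17 splits in O_K.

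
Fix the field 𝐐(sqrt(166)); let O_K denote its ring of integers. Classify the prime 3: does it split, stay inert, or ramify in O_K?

Since 166 ≢ 1 mod 4, the ring of integers is ℤ[√166] with discriminant 4·166 = 664.
3 ∤ 664, so 3 is unramified.
Euler's criterion: 166^1 mod 3 = 1. Thus (166|3) = 1.
Legendre symbol 1 ⇒ 3 is split.

3 splits in O_K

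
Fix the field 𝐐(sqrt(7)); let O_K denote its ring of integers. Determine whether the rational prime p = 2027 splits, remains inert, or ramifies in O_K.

d = 7 ≡ 3 (mod 4), so O_K = ℤ[√7] and disc(K) = 4d = 28.
disc(K) = 28 is not divisible by 2027; 2027 is unramified.
Compute (7/2027) via Euler: 7^((2027-1)/2) mod 2027 = 2026, so (7/2027) = -1.
(7/2027) = -1, so 2027 is inert.

p is inert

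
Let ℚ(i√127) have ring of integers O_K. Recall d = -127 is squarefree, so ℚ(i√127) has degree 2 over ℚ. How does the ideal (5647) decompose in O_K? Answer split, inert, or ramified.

5647 remains inert

Since -127 ≡ 1 mod 4, the ring of integers is ℤ[(1+√-127)/2] with discriminant -127.
Since gcd(5647, -127) = 1 the prime 5647 does not ramify.
(-127/5647) = 5520^2823 mod 5647 = 5646, giving Legendre symbol -1.
(-127/5647) = -1, so 5647 is inert.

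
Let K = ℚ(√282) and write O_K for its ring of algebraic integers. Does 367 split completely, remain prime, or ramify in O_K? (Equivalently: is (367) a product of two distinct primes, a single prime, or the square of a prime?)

inert

d = 282 ≡ 2 (mod 4), so O_K = ℤ[√282] and disc(K) = 4d = 1128.
disc(K) = 1128 is not divisible by 367; 367 is unramified.
Compute (282/367) via Euler: 282^((367-1)/2) mod 367 = 366, so (282/367) = -1.
d is a non-residue mod p, hence 367 remains inert in O_K.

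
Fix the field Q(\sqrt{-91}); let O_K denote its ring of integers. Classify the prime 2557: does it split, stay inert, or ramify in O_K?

split — (2557) = 𝔭₁𝔭₂ with 𝔭₁ ≠ 𝔭₂

-91 mod 4 = 1, hence disc K = -91 and O_K = ℤ[(1+√-91)/2].
Since gcd(2557, -91) = 1 the prime 2557 does not ramify.
Compute (-91/2557) via Euler: 2466^((2557-1)/2) mod 2557 = 1, so (-91/2557) = 1.
(-91/2557) = 1, so 2557 splits.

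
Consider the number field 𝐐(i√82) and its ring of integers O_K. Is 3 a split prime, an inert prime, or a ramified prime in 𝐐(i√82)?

remains prime (inert)

-82 mod 4 = 2, hence disc K = 4·(-82) = -328 and O_K = ℤ[√-82].
disc(K) = -328 is not divisible by 3; 3 is unramified.
Compute (-82/3) via Euler: 2^((3-1)/2) mod 3 = 2, so (-82/3) = -1.
d is a non-residue mod p, hence 3 remains inert in O_K.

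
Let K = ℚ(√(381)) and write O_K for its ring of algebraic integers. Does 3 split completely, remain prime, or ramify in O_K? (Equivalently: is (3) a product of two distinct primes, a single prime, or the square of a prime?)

p ramifies

Since 381 ≡ 1 mod 4, the ring of integers is ℤ[(1+√381)/2] with discriminant 381.
Ramification test: 3 | 381. The prime 3 ramifies in K.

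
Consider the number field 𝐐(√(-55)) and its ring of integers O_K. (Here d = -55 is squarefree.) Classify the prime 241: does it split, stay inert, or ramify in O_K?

inert — (241) stays prime in O_K

-55 mod 4 = 1, hence disc K = -55 and O_K = ℤ[(1+√-55)/2].
disc(K) = -55 is not divisible by 241; 241 is unramified.
(-55/241) = 186^120 mod 241 = 240, giving Legendre symbol -1.
d is a non-residue mod p, hence 241 remains inert in O_K.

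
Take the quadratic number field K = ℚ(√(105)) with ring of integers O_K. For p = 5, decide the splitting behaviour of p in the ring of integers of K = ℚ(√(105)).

p ramifies

Since 105 ≡ 1 mod 4, the ring of integers is ℤ[(1+√105)/2] with discriminant 105.
5 divides disc(K) = 105, so 5 ramifies.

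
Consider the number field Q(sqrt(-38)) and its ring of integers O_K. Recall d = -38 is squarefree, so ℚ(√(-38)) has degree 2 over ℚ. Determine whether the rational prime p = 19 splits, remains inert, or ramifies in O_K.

ramifies in O_K

d = -38 ≡ 2 (mod 4), so O_K = ℤ[√-38] and disc(K) = 4d = -152.
19 divides disc(K) = -152, so 19 ramifies.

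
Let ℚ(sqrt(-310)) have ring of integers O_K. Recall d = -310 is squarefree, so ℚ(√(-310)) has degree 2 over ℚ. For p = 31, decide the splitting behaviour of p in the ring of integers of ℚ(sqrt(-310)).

ramifies in O_K

Since -310 ≢ 1 mod 4, the ring of integers is ℤ[√-310] with discriminant 4·(-310) = -1240.
Ramification test: 31 | -1240. The prime 31 ramifies in K.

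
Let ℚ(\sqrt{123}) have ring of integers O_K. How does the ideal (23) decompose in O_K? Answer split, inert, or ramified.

123 mod 4 = 3, hence disc K = 4·123 = 492 and O_K = ℤ[√123].
disc(K) = 492 is not divisible by 23; 23 is unramified.
Legendre symbol by Euler's criterion: (123/23) ≡ 123^11 ≡ 1 (mod 23), i.e. (123/23) = 1.
Legendre symbol 1 ⇒ 23 is split.

splits completely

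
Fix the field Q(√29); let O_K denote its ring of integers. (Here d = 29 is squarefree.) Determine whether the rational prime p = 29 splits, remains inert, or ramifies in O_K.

ramified — (29) = 𝔭²

d = 29 ≡ 1 (mod 4), so O_K = ℤ[(1+√29)/2] and disc(K) = d = 29.
29 divides disc(K) = 29, so 29 ramifies.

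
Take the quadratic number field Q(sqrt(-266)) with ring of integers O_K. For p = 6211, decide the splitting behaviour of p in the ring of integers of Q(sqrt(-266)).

split

-266 mod 4 = 2, hence disc K = 4·(-266) = -1064 and O_K = ℤ[√-266].
6211 ∤ -1064, so 6211 is unramified.
(-266/6211) = 5945^3105 mod 6211 = 1, giving Legendre symbol 1.
(-266/6211) = 1, so 6211 splits.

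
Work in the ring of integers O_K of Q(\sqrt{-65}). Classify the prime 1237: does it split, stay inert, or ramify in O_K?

Since -65 ≢ 1 mod 4, the ring of integers is ℤ[√-65] with discriminant 4·(-65) = -260.
1237 ∤ -260, so 1237 is unramified.
(-65/1237) = 1172^618 mod 1237 = 1, giving Legendre symbol 1.
Legendre symbol 1 ⇒ 1237 is split.

p splits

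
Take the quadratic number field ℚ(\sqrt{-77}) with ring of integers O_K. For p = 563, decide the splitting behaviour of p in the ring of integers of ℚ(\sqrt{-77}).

-77 mod 4 = 3, hence disc K = 4·(-77) = -308 and O_K = ℤ[√-77].
563 ∤ -308, so 563 is unramified.
Compute (-77/563) via Euler: 486^((563-1)/2) mod 563 = 562, so (-77/563) = -1.
d is a non-residue mod p, hence 563 remains inert in O_K.

563 remains inert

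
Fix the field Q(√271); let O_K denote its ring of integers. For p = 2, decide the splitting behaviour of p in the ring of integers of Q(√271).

Since 271 ≢ 1 mod 4, the ring of integers is ℤ[√271] with discriminant 4·271 = 1084.
Ramification test: 2 | 1084. The prime 2 ramifies in K.

ramifies in O_K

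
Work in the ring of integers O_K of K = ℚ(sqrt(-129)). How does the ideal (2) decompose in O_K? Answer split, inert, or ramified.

-129 mod 4 = 3, hence disc K = 4·(-129) = -516 and O_K = ℤ[√-129].
disc(K) = -516 = 2·(-258), so p = 2 is ramified.

ramified — (2) = 𝔭²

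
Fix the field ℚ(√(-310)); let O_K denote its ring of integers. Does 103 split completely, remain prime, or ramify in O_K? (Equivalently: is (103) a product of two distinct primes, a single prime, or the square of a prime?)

remains prime (inert)

d = -310 ≡ 2 (mod 4), so O_K = ℤ[√-310] and disc(K) = 4d = -1240.
Since gcd(103, -1240) = 1 the prime 103 does not ramify.
Euler's criterion: (-310)^51 mod 103 = 102. Thus (-310|103) = -1.
(-310/103) = -1, so 103 is inert.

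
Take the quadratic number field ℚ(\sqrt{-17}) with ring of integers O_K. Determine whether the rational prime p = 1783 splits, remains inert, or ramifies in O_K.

inert — (1783) stays prime in O_K

d = -17 ≡ 3 (mod 4), so O_K = ℤ[√-17] and disc(K) = 4d = -68.
Since gcd(1783, -68) = 1 the prime 1783 does not ramify.
(-17/1783) = 1766^891 mod 1783 = 1782, giving Legendre symbol -1.
Legendre symbol -1 ⇒ 1783 is inert.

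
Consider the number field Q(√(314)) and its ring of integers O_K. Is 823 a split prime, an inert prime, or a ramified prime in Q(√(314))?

823 remains inert

d = 314 ≡ 2 (mod 4), so O_K = ℤ[√314] and disc(K) = 4d = 1256.
Since gcd(823, 1256) = 1 the prime 823 does not ramify.
Legendre symbol by Euler's criterion: (314/823) ≡ 314^411 ≡ 822 (mod 823), i.e. (314/823) = -1.
d is a non-residue mod p, hence 823 remains inert in O_K.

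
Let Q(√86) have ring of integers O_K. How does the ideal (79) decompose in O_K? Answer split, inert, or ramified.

inert

Since 86 ≢ 1 mod 4, the ring of integers is ℤ[√86] with discriminant 4·86 = 344.
79 ∤ 344, so 79 is unramified.
Euler's criterion: 86^39 mod 79 = 78. Thus (86|79) = -1.
d is a non-residue mod p, hence 79 remains inert in O_K.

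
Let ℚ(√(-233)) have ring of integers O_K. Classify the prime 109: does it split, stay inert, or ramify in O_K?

-233 mod 4 = 3, hence disc K = 4·(-233) = -932 and O_K = ℤ[√-233].
109 ∤ -932, so 109 is unramified.
Compute (-233/109) via Euler: 94^((109-1)/2) mod 109 = 1, so (-233/109) = 1.
Legendre symbol 1 ⇒ 109 is split.

109 splits in O_K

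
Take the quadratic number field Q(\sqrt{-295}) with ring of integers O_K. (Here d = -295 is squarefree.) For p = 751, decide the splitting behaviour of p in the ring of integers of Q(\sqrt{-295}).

p is inert

d = -295 ≡ 1 (mod 4), so O_K = ℤ[(1+√-295)/2] and disc(K) = d = -295.
Since gcd(751, -295) = 1 the prime 751 does not ramify.
(-295/751) = 456^375 mod 751 = 750, giving Legendre symbol -1.
Legendre symbol -1 ⇒ 751 is inert.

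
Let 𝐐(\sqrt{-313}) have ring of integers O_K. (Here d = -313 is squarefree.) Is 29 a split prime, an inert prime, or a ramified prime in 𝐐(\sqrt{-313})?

29 splits in O_K

Since -313 ≢ 1 mod 4, the ring of integers is ℤ[√-313] with discriminant 4·(-313) = -1252.
disc(K) = -1252 is not divisible by 29; 29 is unramified.
Compute (-313/29) via Euler: 6^((29-1)/2) mod 29 = 1, so (-313/29) = 1.
Legendre symbol 1 ⇒ 29 is split.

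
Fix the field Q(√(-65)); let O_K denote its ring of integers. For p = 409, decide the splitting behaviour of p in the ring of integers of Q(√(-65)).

-65 mod 4 = 3, hence disc K = 4·(-65) = -260 and O_K = ℤ[√-65].
disc(K) = -260 is not divisible by 409; 409 is unramified.
Compute (-65/409) via Euler: 344^((409-1)/2) mod 409 = 408, so (-65/409) = -1.
Legendre symbol -1 ⇒ 409 is inert.

inert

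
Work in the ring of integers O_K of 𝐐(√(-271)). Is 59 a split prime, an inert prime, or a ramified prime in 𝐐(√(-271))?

Since -271 ≡ 1 mod 4, the ring of integers is ℤ[(1+√-271)/2] with discriminant -271.
59 ∤ -271, so 59 is unramified.
Legendre symbol by Euler's criterion: (-271/59) ≡ (-271)^29 ≡ 58 (mod 59), i.e. (-271/59) = -1.
(-271/59) = -1, so 59 is inert.

remains prime (inert)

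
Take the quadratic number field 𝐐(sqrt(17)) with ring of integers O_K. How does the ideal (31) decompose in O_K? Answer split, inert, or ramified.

d = 17 ≡ 1 (mod 4), so O_K = ℤ[(1+√17)/2] and disc(K) = d = 17.
Since gcd(31, 17) = 1 the prime 31 does not ramify.
Euler's criterion: 17^15 mod 31 = 30. Thus (17|31) = -1.
(17/31) = -1, so 31 is inert.

31 remains inert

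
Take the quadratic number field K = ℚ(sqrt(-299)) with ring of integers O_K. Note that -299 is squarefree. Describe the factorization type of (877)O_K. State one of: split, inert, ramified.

remains prime (inert)

Since -299 ≡ 1 mod 4, the ring of integers is ℤ[(1+√-299)/2] with discriminant -299.
disc(K) = -299 is not divisible by 877; 877 is unramified.
Legendre symbol by Euler's criterion: (-299/877) ≡ (-299)^438 ≡ 876 (mod 877), i.e. (-299/877) = -1.
d is a non-residue mod p, hence 877 remains inert in O_K.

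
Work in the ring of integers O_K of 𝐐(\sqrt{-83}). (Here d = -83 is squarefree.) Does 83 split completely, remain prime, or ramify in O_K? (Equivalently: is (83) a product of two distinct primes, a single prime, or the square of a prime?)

d = -83 ≡ 1 (mod 4), so O_K = ℤ[(1+√-83)/2] and disc(K) = d = -83.
83 divides disc(K) = -83, so 83 ramifies.

p ramifies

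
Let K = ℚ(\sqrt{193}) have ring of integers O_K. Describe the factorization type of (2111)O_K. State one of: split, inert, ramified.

split

193 mod 4 = 1, hence disc K = 193 and O_K = ℤ[(1+√193)/2].
2111 ∤ 193, so 2111 is unramified.
Euler's criterion: 193^1055 mod 2111 = 1. Thus (193|2111) = 1.
(193/2111) = 1, so 2111 splits.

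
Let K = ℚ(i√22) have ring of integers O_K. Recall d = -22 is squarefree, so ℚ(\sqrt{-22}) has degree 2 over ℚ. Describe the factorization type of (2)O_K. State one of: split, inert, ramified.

-22 mod 4 = 2, hence disc K = 4·(-22) = -88 and O_K = ℤ[√-22].
2 divides disc(K) = -88, so 2 ramifies.

2 is ramified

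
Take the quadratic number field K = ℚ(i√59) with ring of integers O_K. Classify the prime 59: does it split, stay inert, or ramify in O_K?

Since -59 ≡ 1 mod 4, the ring of integers is ℤ[(1+√-59)/2] with discriminant -59.
disc(K) = -59 = 59·(-1), so p = 59 is ramified.

ramified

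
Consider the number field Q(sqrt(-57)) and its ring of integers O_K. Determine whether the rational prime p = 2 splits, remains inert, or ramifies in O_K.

ramifies in O_K

Since -57 ≢ 1 mod 4, the ring of integers is ℤ[√-57] with discriminant 4·(-57) = -228.
disc(K) = -228 = 2·(-114), so p = 2 is ramified.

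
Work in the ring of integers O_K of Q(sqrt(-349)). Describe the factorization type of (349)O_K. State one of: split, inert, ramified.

349 is ramified

-349 mod 4 = 3, hence disc K = 4·(-349) = -1396 and O_K = ℤ[√-349].
Ramification test: 349 | -1396. The prime 349 ramifies in K.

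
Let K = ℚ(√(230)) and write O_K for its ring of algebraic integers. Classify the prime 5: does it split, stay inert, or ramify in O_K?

Since 230 ≢ 1 mod 4, the ring of integers is ℤ[√230] with discriminant 4·230 = 920.
Ramification test: 5 | 920. The prime 5 ramifies in K.

p ramifies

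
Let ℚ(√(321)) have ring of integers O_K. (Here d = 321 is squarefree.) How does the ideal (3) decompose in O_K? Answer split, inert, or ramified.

321 mod 4 = 1, hence disc K = 321 and O_K = ℤ[(1+√321)/2].
Ramification test: 3 | 321. The prime 3 ramifies in K.

ramifies in O_K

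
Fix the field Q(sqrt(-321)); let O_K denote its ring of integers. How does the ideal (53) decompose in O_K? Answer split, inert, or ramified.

Since -321 ≢ 1 mod 4, the ring of integers is ℤ[√-321] with discriminant 4·(-321) = -1284.
53 ∤ -1284, so 53 is unramified.
(-321/53) = 50^26 mod 53 = 52, giving Legendre symbol -1.
(-321/53) = -1, so 53 is inert.

53 remains inert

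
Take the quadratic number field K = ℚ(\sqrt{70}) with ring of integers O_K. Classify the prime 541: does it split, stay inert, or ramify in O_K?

inert

d = 70 ≡ 2 (mod 4), so O_K = ℤ[√70] and disc(K) = 4d = 280.
disc(K) = 280 is not divisible by 541; 541 is unramified.
Compute (70/541) via Euler: 70^((541-1)/2) mod 541 = 540, so (70/541) = -1.
Legendre symbol -1 ⇒ 541 is inert.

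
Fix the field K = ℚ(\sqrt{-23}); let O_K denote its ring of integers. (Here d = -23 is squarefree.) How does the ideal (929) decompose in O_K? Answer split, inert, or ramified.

d = -23 ≡ 1 (mod 4), so O_K = ℤ[(1+√-23)/2] and disc(K) = d = -23.
929 ∤ -23, so 929 is unramified.
Legendre symbol by Euler's criterion: (-23/929) ≡ (-23)^464 ≡ 1 (mod 929), i.e. (-23/929) = 1.
d is a quadratic residue mod p, hence 929 splits in O_K.

p splits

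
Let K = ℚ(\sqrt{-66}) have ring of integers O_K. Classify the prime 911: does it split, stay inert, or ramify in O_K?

d = -66 ≡ 2 (mod 4), so O_K = ℤ[√-66] and disc(K) = 4d = -264.
911 ∤ -264, so 911 is unramified.
Compute (-66/911) via Euler: 845^((911-1)/2) mod 911 = 1, so (-66/911) = 1.
Legendre symbol 1 ⇒ 911 is split.

p splits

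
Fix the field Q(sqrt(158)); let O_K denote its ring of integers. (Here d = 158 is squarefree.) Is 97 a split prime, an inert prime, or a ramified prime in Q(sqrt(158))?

Since 158 ≢ 1 mod 4, the ring of integers is ℤ[√158] with discriminant 4·158 = 632.
disc(K) = 632 is not divisible by 97; 97 is unramified.
Legendre symbol by Euler's criterion: (158/97) ≡ 158^48 ≡ 1 (mod 97), i.e. (158/97) = 1.
Legendre symbol 1 ⇒ 97 is split.

p splits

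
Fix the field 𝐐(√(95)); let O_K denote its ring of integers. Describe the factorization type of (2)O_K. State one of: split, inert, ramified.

ramified

d = 95 ≡ 3 (mod 4), so O_K = ℤ[√95] and disc(K) = 4d = 380.
Ramification test: 2 | 380. The prime 2 ramifies in K.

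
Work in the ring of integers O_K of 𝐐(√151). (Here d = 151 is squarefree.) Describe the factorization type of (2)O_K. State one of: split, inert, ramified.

151 mod 4 = 3, hence disc K = 4·151 = 604 and O_K = ℤ[√151].
Ramification test: 2 | 604. The prime 2 ramifies in K.

ramifies in O_K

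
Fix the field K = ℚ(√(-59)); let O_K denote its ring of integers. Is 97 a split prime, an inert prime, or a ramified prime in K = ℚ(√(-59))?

97 remains inert

-59 mod 4 = 1, hence disc K = -59 and O_K = ℤ[(1+√-59)/2].
Since gcd(97, -59) = 1 the prime 97 does not ramify.
Euler's criterion: (-59)^48 mod 97 = 96. Thus (-59|97) = -1.
Legendre symbol -1 ⇒ 97 is inert.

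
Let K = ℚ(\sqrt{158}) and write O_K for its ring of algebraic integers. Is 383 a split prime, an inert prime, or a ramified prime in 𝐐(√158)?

d = 158 ≡ 2 (mod 4), so O_K = ℤ[√158] and disc(K) = 4d = 632.
383 ∤ 632, so 383 is unramified.
(158/383) = 158^191 mod 383 = 382, giving Legendre symbol -1.
(158/383) = -1, so 383 is inert.

remains prime (inert)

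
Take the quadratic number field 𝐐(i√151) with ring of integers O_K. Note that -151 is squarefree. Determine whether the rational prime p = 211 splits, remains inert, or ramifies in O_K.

Since -151 ≡ 1 mod 4, the ring of integers is ℤ[(1+√-151)/2] with discriminant -151.
disc(K) = -151 is not divisible by 211; 211 is unramified.
(-151/211) = 60^105 mod 211 = 210, giving Legendre symbol -1.
d is a non-residue mod p, hence 211 remains inert in O_K.

p is inert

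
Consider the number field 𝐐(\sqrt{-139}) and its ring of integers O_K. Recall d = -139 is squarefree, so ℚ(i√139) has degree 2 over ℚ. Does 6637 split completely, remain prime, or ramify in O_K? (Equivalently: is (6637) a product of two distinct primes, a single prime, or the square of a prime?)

d = -139 ≡ 1 (mod 4), so O_K = ℤ[(1+√-139)/2] and disc(K) = d = -139.
6637 ∤ -139, so 6637 is unramified.
Euler's criterion: (-139)^3318 mod 6637 = 6636. Thus (-139|6637) = -1.
(-139/6637) = -1, so 6637 is inert.

inert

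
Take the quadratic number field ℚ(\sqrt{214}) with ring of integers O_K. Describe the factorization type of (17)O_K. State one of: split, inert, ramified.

inert

Since 214 ≢ 1 mod 4, the ring of integers is ℤ[√214] with discriminant 4·214 = 856.
Since gcd(17, 856) = 1 the prime 17 does not ramify.
Compute (214/17) via Euler: 10^((17-1)/2) mod 17 = 16, so (214/17) = -1.
(214/17) = -1, so 17 is inert.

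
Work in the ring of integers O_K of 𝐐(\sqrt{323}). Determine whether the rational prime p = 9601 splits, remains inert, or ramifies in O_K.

split — (9601) = 𝔭₁𝔭₂ with 𝔭₁ ≠ 𝔭₂

d = 323 ≡ 3 (mod 4), so O_K = ℤ[√323] and disc(K) = 4d = 1292.
Since gcd(9601, 1292) = 1 the prime 9601 does not ramify.
(323/9601) = 323^4800 mod 9601 = 1, giving Legendre symbol 1.
d is a quadratic residue mod p, hence 9601 splits in O_K.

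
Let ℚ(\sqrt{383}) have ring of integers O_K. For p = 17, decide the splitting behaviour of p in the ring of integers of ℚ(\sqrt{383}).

383 mod 4 = 3, hence disc K = 4·383 = 1532 and O_K = ℤ[√383].
disc(K) = 1532 is not divisible by 17; 17 is unramified.
(383/17) = 9^8 mod 17 = 1, giving Legendre symbol 1.
d is a quadratic residue mod p, hence 17 splits in O_K.

split — (17) = 𝔭₁𝔭₂ with 𝔭₁ ≠ 𝔭₂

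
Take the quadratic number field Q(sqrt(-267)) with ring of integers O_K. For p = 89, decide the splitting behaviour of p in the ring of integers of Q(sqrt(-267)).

ramifies in O_K

d = -267 ≡ 1 (mod 4), so O_K = ℤ[(1+√-267)/2] and disc(K) = d = -267.
Ramification test: 89 | -267. The prime 89 ramifies in K.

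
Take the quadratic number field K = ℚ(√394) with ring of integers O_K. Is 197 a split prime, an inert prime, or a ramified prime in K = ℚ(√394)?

394 mod 4 = 2, hence disc K = 4·394 = 1576 and O_K = ℤ[√394].
disc(K) = 1576 = 197·8, so p = 197 is ramified.

197 is ramified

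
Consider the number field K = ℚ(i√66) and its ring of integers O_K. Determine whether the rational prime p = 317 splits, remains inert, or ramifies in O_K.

d = -66 ≡ 2 (mod 4), so O_K = ℤ[√-66] and disc(K) = 4d = -264.
317 ∤ -264, so 317 is unramified.
(-66/317) = 251^158 mod 317 = 1, giving Legendre symbol 1.
Legendre symbol 1 ⇒ 317 is split.

317 splits in O_K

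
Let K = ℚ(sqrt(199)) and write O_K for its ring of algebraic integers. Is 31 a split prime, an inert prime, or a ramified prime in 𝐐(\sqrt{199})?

p is inert

Since 199 ≢ 1 mod 4, the ring of integers is ℤ[√199] with discriminant 4·199 = 796.
Since gcd(31, 796) = 1 the prime 31 does not ramify.
(199/31) = 13^15 mod 31 = 30, giving Legendre symbol -1.
Legendre symbol -1 ⇒ 31 is inert.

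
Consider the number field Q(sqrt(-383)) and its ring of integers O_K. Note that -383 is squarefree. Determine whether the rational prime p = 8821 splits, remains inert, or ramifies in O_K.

Since -383 ≡ 1 mod 4, the ring of integers is ℤ[(1+√-383)/2] with discriminant -383.
8821 ∤ -383, so 8821 is unramified.
Euler's criterion: (-383)^4410 mod 8821 = 1. Thus (-383|8821) = 1.
Legendre symbol 1 ⇒ 8821 is split.

splits completely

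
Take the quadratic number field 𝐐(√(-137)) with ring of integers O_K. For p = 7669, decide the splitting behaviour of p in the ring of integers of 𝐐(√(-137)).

-137 mod 4 = 3, hence disc K = 4·(-137) = -548 and O_K = ℤ[√-137].
disc(K) = -548 is not divisible by 7669; 7669 is unramified.
Euler's criterion: (-137)^3834 mod 7669 = 7668. Thus (-137|7669) = -1.
d is a non-residue mod p, hence 7669 remains inert in O_K.

inert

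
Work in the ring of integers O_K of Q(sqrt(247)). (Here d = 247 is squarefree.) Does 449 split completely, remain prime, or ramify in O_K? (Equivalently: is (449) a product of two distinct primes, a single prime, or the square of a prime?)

449 splits in O_K

247 mod 4 = 3, hence disc K = 4·247 = 988 and O_K = ℤ[√247].
Since gcd(449, 988) = 1 the prime 449 does not ramify.
Compute (247/449) via Euler: 247^((449-1)/2) mod 449 = 1, so (247/449) = 1.
Legendre symbol 1 ⇒ 449 is split.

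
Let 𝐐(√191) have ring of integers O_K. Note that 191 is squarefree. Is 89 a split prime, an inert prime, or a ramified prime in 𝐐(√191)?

inert

d = 191 ≡ 3 (mod 4), so O_K = ℤ[√191] and disc(K) = 4d = 764.
89 ∤ 764, so 89 is unramified.
(191/89) = 13^44 mod 89 = 88, giving Legendre symbol -1.
(191/89) = -1, so 89 is inert.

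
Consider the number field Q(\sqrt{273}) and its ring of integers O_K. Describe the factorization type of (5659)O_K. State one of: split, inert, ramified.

5659 remains inert

Since 273 ≡ 1 mod 4, the ring of integers is ℤ[(1+√273)/2] with discriminant 273.
5659 ∤ 273, so 5659 is unramified.
Compute (273/5659) via Euler: 273^((5659-1)/2) mod 5659 = 5658, so (273/5659) = -1.
d is a non-residue mod p, hence 5659 remains inert in O_K.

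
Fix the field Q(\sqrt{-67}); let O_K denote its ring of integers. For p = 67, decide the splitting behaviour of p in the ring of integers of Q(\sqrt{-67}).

Since -67 ≡ 1 mod 4, the ring of integers is ℤ[(1+√-67)/2] with discriminant -67.
Ramification test: 67 | -67. The prime 67 ramifies in K.

ramified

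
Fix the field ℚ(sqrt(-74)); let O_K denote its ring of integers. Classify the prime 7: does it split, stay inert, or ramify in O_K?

p is inert

-74 mod 4 = 2, hence disc K = 4·(-74) = -296 and O_K = ℤ[√-74].
Since gcd(7, -296) = 1 the prime 7 does not ramify.
(-74/7) = 3^3 mod 7 = 6, giving Legendre symbol -1.
(-74/7) = -1, so 7 is inert.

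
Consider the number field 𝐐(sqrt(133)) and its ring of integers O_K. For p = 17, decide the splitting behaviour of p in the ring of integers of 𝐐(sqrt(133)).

inert

Since 133 ≡ 1 mod 4, the ring of integers is ℤ[(1+√133)/2] with discriminant 133.
17 ∤ 133, so 17 is unramified.
(133/17) = 14^8 mod 17 = 16, giving Legendre symbol -1.
Legendre symbol -1 ⇒ 17 is inert.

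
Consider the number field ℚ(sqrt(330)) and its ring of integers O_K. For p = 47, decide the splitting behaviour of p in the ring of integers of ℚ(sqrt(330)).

split — (47) = 𝔭₁𝔭₂ with 𝔭₁ ≠ 𝔭₂

330 mod 4 = 2, hence disc K = 4·330 = 1320 and O_K = ℤ[√330].
47 ∤ 1320, so 47 is unramified.
Compute (330/47) via Euler: 1^((47-1)/2) mod 47 = 1, so (330/47) = 1.
(330/47) = 1, so 47 splits.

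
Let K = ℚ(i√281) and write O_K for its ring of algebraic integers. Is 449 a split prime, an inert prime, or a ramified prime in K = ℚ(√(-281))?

-281 mod 4 = 3, hence disc K = 4·(-281) = -1124 and O_K = ℤ[√-281].
Since gcd(449, -1124) = 1 the prime 449 does not ramify.
(-281/449) = 168^224 mod 449 = 448, giving Legendre symbol -1.
d is a non-residue mod p, hence 449 remains inert in O_K.

inert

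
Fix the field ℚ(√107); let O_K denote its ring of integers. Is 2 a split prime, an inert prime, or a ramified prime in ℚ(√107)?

p ramifies

d = 107 ≡ 3 (mod 4), so O_K = ℤ[√107] and disc(K) = 4d = 428.
disc(K) = 428 = 2·214, so p = 2 is ramified.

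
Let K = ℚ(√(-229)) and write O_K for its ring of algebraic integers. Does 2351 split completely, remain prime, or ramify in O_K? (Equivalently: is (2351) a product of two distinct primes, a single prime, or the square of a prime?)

Since -229 ≢ 1 mod 4, the ring of integers is ℤ[√-229] with discriminant 4·(-229) = -916.
2351 ∤ -916, so 2351 is unramified.
Euler's criterion: (-229)^1175 mod 2351 = 2350. Thus (-229|2351) = -1.
Legendre symbol -1 ⇒ 2351 is inert.

inert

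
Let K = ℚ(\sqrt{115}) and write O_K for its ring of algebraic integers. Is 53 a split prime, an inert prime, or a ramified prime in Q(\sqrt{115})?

p splits

Since 115 ≢ 1 mod 4, the ring of integers is ℤ[√115] with discriminant 4·115 = 460.
disc(K) = 460 is not divisible by 53; 53 is unramified.
Legendre symbol by Euler's criterion: (115/53) ≡ 115^26 ≡ 1 (mod 53), i.e. (115/53) = 1.
Legendre symbol 1 ⇒ 53 is split.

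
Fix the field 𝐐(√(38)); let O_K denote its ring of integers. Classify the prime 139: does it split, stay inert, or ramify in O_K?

splits completely

d = 38 ≡ 2 (mod 4), so O_K = ℤ[√38] and disc(K) = 4d = 152.
Since gcd(139, 152) = 1 the prime 139 does not ramify.
Compute (38/139) via Euler: 38^((139-1)/2) mod 139 = 1, so (38/139) = 1.
Legendre symbol 1 ⇒ 139 is split.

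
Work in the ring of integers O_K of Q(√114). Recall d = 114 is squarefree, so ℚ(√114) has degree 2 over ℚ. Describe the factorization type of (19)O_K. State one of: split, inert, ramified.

d = 114 ≡ 2 (mod 4), so O_K = ℤ[√114] and disc(K) = 4d = 456.
19 divides disc(K) = 456, so 19 ramifies.

ramified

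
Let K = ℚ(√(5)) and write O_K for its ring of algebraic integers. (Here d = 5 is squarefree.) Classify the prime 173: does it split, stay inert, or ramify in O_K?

remains prime (inert)

d = 5 ≡ 1 (mod 4), so O_K = ℤ[(1+√5)/2] and disc(K) = d = 5.
Since gcd(173, 5) = 1 the prime 173 does not ramify.
(5/173) = 5^86 mod 173 = 172, giving Legendre symbol -1.
d is a non-residue mod p, hence 173 remains inert in O_K.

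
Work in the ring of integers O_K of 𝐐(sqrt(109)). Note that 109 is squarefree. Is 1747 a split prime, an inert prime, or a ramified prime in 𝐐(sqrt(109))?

Since 109 ≡ 1 mod 4, the ring of integers is ℤ[(1+√109)/2] with discriminant 109.
disc(K) = 109 is not divisible by 1747; 1747 is unramified.
Euler's criterion: 109^873 mod 1747 = 1. Thus (109|1747) = 1.
d is a quadratic residue mod p, hence 1747 splits in O_K.

p splits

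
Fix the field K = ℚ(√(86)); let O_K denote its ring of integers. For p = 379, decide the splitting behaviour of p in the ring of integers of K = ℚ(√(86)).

split — (379) = 𝔭₁𝔭₂ with 𝔭₁ ≠ 𝔭₂

Since 86 ≢ 1 mod 4, the ring of integers is ℤ[√86] with discriminant 4·86 = 344.
379 ∤ 344, so 379 is unramified.
Euler's criterion: 86^189 mod 379 = 1. Thus (86|379) = 1.
d is a quadratic residue mod p, hence 379 splits in O_K.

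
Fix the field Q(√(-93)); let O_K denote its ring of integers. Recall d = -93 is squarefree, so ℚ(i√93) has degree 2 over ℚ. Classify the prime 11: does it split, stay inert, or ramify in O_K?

d = -93 ≡ 3 (mod 4), so O_K = ℤ[√-93] and disc(K) = 4d = -372.
disc(K) = -372 is not divisible by 11; 11 is unramified.
Compute (-93/11) via Euler: 6^((11-1)/2) mod 11 = 10, so (-93/11) = -1.
(-93/11) = -1, so 11 is inert.

11 remains inert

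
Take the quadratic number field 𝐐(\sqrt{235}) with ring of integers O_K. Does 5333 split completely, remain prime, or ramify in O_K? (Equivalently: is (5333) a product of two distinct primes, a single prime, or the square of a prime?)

5333 splits in O_K

Since 235 ≢ 1 mod 4, the ring of integers is ℤ[√235] with discriminant 4·235 = 940.
5333 ∤ 940, so 5333 is unramified.
Compute (235/5333) via Euler: 235^((5333-1)/2) mod 5333 = 1, so (235/5333) = 1.
Legendre symbol 1 ⇒ 5333 is split.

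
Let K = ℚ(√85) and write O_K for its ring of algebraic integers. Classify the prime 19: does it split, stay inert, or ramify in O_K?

split

d = 85 ≡ 1 (mod 4), so O_K = ℤ[(1+√85)/2] and disc(K) = d = 85.
Since gcd(19, 85) = 1 the prime 19 does not ramify.
Euler's criterion: 85^9 mod 19 = 1. Thus (85|19) = 1.
(85/19) = 1, so 19 splits.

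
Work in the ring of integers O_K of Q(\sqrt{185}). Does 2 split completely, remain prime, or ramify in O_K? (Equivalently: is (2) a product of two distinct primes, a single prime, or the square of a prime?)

185 mod 4 = 1, hence disc K = 185 and O_K = ℤ[(1+√185)/2].
2 ∤ 185, so 2 is unramified.
For p = 2 with d ≡ 1 (mod 4): d mod 8 = 1, so 2 splits.

p splits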